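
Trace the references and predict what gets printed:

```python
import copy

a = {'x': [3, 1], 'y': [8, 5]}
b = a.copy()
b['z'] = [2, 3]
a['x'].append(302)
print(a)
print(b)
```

Key concept: shallow copy of dict with mutable values.
Step by step:
`a = {'x': [3, 1], 'y': [8, 5]}` → a = {'x': [3, 1], 'y': [8, 5]}
`b = a.copy()` → b = {'x': [3, 1], 'y': [8, 5]}
`b['z'] = [2, 3]` → b = {'x': [3, 1], 'y': [8, 5], 'z': [2, 3]}
`a['x'].append(302)` → a = {'x': [3, 1, 302], 'y': [8, 5]}; b = {'x': [3, 1, 302], 'y': [8, 5], 'z': [2, 3]}
`print(a)` → prints {'x': [3, 1, 302], 'y': [8, 5]}
`print(b)` → prints {'x': [3, 1, 302], 'y': [8, 5], 'z': [2, 3]}

Answer:
{'x': [3, 1, 302], 'y': [8, 5]}
{'x': [3, 1, 302], 'y': [8, 5], 'z': [2, 3]}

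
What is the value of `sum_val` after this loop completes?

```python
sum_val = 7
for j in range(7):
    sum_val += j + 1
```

Start at 7, add 1 to 7 = 35
`sum_val` takes the values: 7 → 8 → 10 → 13 → 17 → 22 → 28 → 35

Answer: 35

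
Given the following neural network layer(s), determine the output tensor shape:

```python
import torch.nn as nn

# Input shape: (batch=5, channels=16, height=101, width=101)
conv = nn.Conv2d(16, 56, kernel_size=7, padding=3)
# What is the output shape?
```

Input: (5, 16, 101, 101) -> Output: (5, 56, 101, 101)

Answer: (5, 56, 101, 101)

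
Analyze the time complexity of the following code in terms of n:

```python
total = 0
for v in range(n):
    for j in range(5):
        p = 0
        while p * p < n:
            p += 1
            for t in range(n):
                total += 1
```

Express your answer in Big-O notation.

Each loop level contributes: n × 1 × √n × n. Multiplying the contributions gives O(n^2√n).

Answer: O(n^2√n)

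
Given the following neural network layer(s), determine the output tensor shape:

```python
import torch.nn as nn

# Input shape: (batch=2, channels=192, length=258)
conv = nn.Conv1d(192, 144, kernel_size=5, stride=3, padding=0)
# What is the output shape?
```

Input: (2, 192, 258) -> Output: (2, 144, 85)

Answer: (2, 144, 85)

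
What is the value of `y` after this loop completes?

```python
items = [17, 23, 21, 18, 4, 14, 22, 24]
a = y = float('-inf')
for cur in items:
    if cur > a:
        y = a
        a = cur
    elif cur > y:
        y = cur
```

Second largest (with repeats) in [17, 23, 21, 18, 4, 14, 22, 24]
`y` takes the values: -inf → 17 → 21 → 22 → 23

Answer: 23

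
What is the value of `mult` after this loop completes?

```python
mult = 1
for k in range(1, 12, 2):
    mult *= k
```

Product of 1, 3, 5, ... up to 11
`mult` takes the values: 1 → 3 → 15 → 105 → 945 → 10395

Answer: 10395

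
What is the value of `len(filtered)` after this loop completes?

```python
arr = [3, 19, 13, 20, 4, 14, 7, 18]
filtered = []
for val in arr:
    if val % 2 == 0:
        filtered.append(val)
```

Count even numbers in [3, 19, 13, 20, 4, 14, 7, 18]
`filtered` takes the values: [] → [20] → [20, 4] → [20, 4, 14] → [20, 4, 14, 18]
So `len(filtered)` = 4

Answer: 4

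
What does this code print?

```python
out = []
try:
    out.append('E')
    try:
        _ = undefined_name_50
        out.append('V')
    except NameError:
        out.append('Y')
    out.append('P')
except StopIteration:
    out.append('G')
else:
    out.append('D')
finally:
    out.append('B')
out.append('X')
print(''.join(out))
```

Execution trace: 'E' (try body) → 'Y' (inner except NameError) → 'P' (try body, no exception) → 'D' (else) → 'B' (finally) → 'X' (after the try/except). Output: EYPDBX

Answer: EYPDBX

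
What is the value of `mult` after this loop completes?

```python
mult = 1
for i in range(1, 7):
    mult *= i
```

6! = 720
`mult` takes the values: 1 → 2 → 6 → 24 → 120 → 720

Answer: 720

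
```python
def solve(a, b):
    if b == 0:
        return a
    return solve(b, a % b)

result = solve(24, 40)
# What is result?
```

solve(24, 40) -> solve(40, 24) -> solve(24, 16) -> solve(16, 8) -> solve(8, 0) -> 8

Answer: 8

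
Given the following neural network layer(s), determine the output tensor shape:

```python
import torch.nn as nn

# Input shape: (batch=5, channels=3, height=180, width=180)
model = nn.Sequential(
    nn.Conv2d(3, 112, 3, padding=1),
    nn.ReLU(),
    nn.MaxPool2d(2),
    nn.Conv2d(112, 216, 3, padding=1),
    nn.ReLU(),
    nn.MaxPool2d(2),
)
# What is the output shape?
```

Input: (5, 3, 180, 180) -> after first Conv2d: (5, 112, 180, 180) -> after first MaxPool2d: (5, 112, 90, 90) -> after second Conv2d: (5, 216, 90, 90) -> Output: (5, 216, 45, 45)

Answer: (5, 216, 45, 45)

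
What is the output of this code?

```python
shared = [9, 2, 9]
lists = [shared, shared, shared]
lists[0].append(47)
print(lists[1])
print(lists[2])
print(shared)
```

Key concept: list of same reference.
Step by step:
`shared = [9, 2, 9]` → shared = [9, 2, 9]
`lists = [shared, shared, shared]` → lists = [[9, 2, 9], [9, 2, 9], [9, 2, 9]]
`lists[0].append(47)` → shared = [9, 2, 9, 47]; lists = [[9, 2, 9, 47], [9, 2, 9, 47], [9, 2, 9, 47]]
`print(lists[1])` → prints [9, 2, 9, 47]
`print(lists[2])` → prints [9, 2, 9, 47]
`print(shared)` → prints [9, 2, 9, 47]

Answer:
[9, 2, 9, 47]
[9, 2, 9, 47]
[9, 2, 9, 47]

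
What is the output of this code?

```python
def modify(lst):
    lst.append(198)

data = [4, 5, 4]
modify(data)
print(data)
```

Key concept: function modifies passed list.
Step by step:
`data = [4, 5, 4]` → data = [4, 5, 4]
`modify(data)` → data = [4, 5, 4, 198]
`print(data)` → prints [4, 5, 4, 198]

Answer: [4, 5, 4, 198]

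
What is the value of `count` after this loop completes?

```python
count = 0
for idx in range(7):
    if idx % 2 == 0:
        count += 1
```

Count numbers divisible by 2 in range(7)
`count` takes the values: 0 → 1 → 2 → 3 → 4

Answer: 4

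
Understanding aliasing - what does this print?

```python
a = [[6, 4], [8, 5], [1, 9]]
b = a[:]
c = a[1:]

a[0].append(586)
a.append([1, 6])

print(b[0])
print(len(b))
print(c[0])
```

Key concept: slice with nested mutation.
Step by step:
`a = [[6, 4], [8, 5], [1, 9]]` → a = [[6, 4], [8, 5], [1, 9]]
`b = a[:]` → b = [[6, 4], [8, 5], [1, 9]]
`c = a[1:]` → c = [[8, 5], [1, 9]]
`a[0].append(586)` → a = [[6, 4, 586], [8, 5], [1, 9]]; b = [[6, 4, 586], [8, 5], [1, 9]]
`a.append([1, 6])` → a = [[6, 4, 586], [8, 5], [1, 9], [1, 6]]
`print(b[0])` → prints [6, 4, 586]
`print(len(b))` → prints 3
`print(c[0])` → prints [8, 5]

Answer:
[6, 4, 586]
3
[8, 5]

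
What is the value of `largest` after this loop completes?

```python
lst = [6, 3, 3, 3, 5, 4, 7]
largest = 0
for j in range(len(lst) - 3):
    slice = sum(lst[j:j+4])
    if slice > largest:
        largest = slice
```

Max sum of 4-element window in [6, 3, 3, 3, 5, 4, 7]
`largest` takes the values: 0 → 15 → 19

Answer: 19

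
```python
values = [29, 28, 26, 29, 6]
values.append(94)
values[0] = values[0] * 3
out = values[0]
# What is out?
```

Trace:
`values = [29, 28, 26, 29, 6]` → values = [29, 28, 26, 29, 6]
`values.append(94)` → values = [29, 28, 26, 29, 6, 94]
`values[0] = values[0] * 3` → values = [87, 28, 26, 29, 6, 94]
`out = values[0]` → out = 87
So out = 87

Answer: 87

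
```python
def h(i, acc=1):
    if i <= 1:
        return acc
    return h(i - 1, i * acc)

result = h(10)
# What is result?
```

Accumulator trace (n, acc): (10, 1) -> (9, 10) -> (8, 90) -> (7, 720) -> (6, 5040) -> (5, 30240) -> (4, 151200) -> (3, 604800) -> (2, 1814400) -> (1, 3628800) -> return 3628800

Answer: 3628800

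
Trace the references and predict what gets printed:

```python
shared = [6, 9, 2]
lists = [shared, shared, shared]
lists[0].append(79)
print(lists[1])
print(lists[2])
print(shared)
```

Key concept: list of same reference.
Step by step:
`shared = [6, 9, 2]` → shared = [6, 9, 2]
`lists = [shared, shared, shared]` → lists = [[6, 9, 2], [6, 9, 2], [6, 9, 2]]
`lists[0].append(79)` → shared = [6, 9, 2, 79]; lists = [[6, 9, 2, 79], [6, 9, 2, 79], [6, 9, 2, 79]]
`print(lists[1])` → prints [6, 9, 2, 79]
`print(lists[2])` → prints [6, 9, 2, 79]
`print(shared)` → prints [6, 9, 2, 79]

Answer:
[6, 9, 2, 79]
[6, 9, 2, 79]
[6, 9, 2, 79]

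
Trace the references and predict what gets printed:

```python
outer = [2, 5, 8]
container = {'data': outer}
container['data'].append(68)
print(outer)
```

Key concept: dict holds reference to list.
Step by step:
`outer = [2, 5, 8]` → outer = [2, 5, 8]
`container = {'data': outer}` → container = {'data': [2, 5, 8]}
`container['data'].append(68)` → outer = [2, 5, 8, 68]; container = {'data': [2, 5, 8, 68]}
`print(outer)` → prints [2, 5, 8, 68]

Answer: [2, 5, 8, 68]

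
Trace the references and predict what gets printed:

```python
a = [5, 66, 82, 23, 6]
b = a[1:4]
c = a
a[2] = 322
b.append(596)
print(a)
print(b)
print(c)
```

Key concept: slice vs alias.
Step by step:
`a = [5, 66, 82, 23, 6]` → a = [5, 66, 82, 23, 6]
`b = a[1:4]` → b = [66, 82, 23]
`c = a` → c = [5, 66, 82, 23, 6] (same object as a)
`a[2] = 322` → a = [5, 66, 322, 23, 6] (same object as c); c = [5, 66, 322, 23, 6] (same object as a)
`b.append(596)` → b = [66, 82, 23, 596]
`print(a)` → prints [5, 66, 322, 23, 6]
`print(b)` → prints [66, 82, 23, 596]
`print(c)` → prints [5, 66, 322, 23, 6]

Answer:
[5, 66, 322, 23, 6]
[66, 82, 23, 596]
[5, 66, 322, 23, 6]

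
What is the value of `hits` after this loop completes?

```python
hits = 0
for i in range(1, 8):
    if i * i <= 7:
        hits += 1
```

Count numbers where i² ≤ 7
`hits` takes the values: 0 → 1 → 2

Answer: 2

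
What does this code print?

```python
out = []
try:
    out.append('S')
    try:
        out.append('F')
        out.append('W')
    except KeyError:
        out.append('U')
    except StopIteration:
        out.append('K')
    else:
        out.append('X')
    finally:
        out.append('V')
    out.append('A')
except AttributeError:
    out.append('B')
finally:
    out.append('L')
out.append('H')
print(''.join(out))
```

Execution trace: 'S' (try body) → 'F' (inner try body) → 'W' (inner try body, no exception) → 'X' (inner else) → 'V' (inner finally) → 'A' (try body, no exception) → 'L' (finally) → 'H' (after the try/except). Output: SFWXVALH

Answer: SFWXVALH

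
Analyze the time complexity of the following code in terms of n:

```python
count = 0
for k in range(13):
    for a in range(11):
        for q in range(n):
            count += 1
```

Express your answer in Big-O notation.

Each loop level contributes: 1 × 1 × n. Multiplying the contributions gives O(n).

Answer: O(n)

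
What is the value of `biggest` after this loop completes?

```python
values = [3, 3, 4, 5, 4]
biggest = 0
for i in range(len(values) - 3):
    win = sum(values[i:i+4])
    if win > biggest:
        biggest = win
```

Max sum of 4-element window in [3, 3, 4, 5, 4]
`biggest` takes the values: 0 → 15 → 16

Answer: 16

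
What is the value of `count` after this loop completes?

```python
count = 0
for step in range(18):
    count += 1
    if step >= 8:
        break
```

Loop breaks when step reaches 8, count is 9
`count` takes the values: 0 → 1 → 2 → 3 → 4 → 5 → 6 → 7 → 8 → 9

Answer: 9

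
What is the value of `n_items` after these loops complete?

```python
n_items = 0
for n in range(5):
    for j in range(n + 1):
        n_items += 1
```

Triangle: 1 + 2 + ... + 5
`n_items` takes the values: 0 → 1 → 2 → 3 → 4 → 5 → 6 → 7 → 8 → 9 → 10 → 11 → 12 → 13 → 14 → 15

Answer: 15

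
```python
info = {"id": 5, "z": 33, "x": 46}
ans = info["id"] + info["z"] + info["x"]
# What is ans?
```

Trace:
`info = {"id": 5, "z": 33, "x": 46}` → info = {'id': 5, 'z': 33, 'x': 46}
`ans = info["id"] + info["z"] + info["x"]` → ans = 84
So ans = 84

Answer: 84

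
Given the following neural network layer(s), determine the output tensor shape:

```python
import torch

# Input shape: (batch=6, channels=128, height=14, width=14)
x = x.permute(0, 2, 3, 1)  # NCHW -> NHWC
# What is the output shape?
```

Input: (6, 128, 14, 14) -> Output: (6, 14, 14, 128)

Answer: (6, 14, 14, 128)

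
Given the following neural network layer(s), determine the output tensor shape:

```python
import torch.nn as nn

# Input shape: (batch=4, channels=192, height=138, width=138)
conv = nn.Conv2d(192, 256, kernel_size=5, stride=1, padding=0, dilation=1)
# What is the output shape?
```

Input: (4, 192, 138, 138) -> Output: (4, 256, 134, 134)

Answer: (4, 256, 134, 134)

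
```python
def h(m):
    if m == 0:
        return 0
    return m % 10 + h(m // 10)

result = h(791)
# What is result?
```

Sum of digits of 791: 1 + 9 + 7 = 17

Answer: 17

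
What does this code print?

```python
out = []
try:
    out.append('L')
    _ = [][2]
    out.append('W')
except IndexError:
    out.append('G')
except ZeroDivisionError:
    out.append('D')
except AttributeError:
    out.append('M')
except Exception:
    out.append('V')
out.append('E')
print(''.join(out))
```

Execution trace: 'L' (try body) → 'G' (except IndexError) → 'E' (after the try/except). Output: LGE

Answer: LGE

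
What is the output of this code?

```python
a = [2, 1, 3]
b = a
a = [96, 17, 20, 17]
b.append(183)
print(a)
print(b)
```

Key concept: rebinding vs mutation: a is rebound to a new list, b still points at the original.
Step by step:
`a = [2, 1, 3]` → a = [2, 1, 3]
`b = a` → b = [2, 1, 3] (same object as a)
`a = [96, 17, 20, 17]` → a = [96, 17, 20, 17]
`b.append(183)` → b = [2, 1, 3, 183]
`print(a)` → prints [96, 17, 20, 17]
`print(b)` → prints [2, 1, 3, 183]

Answer:
[96, 17, 20, 17]
[2, 1, 3, 183]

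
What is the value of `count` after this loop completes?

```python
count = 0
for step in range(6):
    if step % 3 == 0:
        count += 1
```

Count numbers divisible by 3 in range(6)
`count` takes the values: 0 → 1 → 2

Answer: 2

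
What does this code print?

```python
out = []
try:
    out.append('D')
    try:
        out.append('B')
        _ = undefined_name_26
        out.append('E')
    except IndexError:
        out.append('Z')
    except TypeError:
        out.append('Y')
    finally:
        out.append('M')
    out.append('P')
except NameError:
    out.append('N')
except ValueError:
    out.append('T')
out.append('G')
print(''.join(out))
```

Execution trace: 'D' (try body) → 'B' (inner try body) → 'M' (inner finally) → 'N' (except NameError) → 'G' (after the try/except). Output: DBMNG

Answer: DBMNG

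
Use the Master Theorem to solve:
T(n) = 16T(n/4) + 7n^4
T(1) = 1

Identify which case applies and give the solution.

a=16, b=4, f(n)=7n^4. log_4(16) = 2. Since c=4 > 2 and the regularity condition holds (16(n/4)^4 = (16/4^4)n^4 with 16/4^4 < 1), Case 3 applies: T(n) = Θ(f(n)) = O(n^4).

Answer: O(n^4) - Case 3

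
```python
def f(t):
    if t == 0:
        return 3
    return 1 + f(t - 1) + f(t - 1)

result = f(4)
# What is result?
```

f(t) = 1 + 2·f(t-1), f(0)=3. Closed form: (3+1)·2^4 - 1 = 63.

Answer: 63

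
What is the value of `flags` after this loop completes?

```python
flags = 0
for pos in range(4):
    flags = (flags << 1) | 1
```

Build 4 consecutive 1-bits: 0b1111
`flags` takes the values: 0 → 1 → 3 → 7 → 15

Answer: 15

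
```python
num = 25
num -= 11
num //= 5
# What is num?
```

Trace:
`num = 25` → num = 25
`num -= 11` → num = 14
`num //= 5` → num = 2
So num = 2

Answer: 2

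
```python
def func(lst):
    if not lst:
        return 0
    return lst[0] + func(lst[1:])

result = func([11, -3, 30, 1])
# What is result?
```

11 + (-3) + 30 + 1 + 0 = 39

Answer: 39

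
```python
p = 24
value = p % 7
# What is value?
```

Trace:
`p = 24` → p = 24
`value = p % 7` → value = 3
So value = 3

Answer: 3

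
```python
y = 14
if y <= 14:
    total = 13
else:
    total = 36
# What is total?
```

Trace:
`y = 14` → y = 14
`if y <= 14: ...` → y <= 14 is True → total = 13
So total = 13

Answer: 13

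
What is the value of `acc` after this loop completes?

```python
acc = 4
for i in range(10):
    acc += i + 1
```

Start at 4, add 1 to 10 = 59
`acc` takes the values: 4 → 5 → 7 → 10 → 14 → 19 → 25 → 32 → 40 → 49 → 59

Answer: 59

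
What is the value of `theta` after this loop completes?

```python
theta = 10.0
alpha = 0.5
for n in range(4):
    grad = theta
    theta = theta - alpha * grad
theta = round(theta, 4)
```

Gradient descent: w = 10.0 * (1 - 0.5)^4
`theta` takes the values: 10.0 → 5.0 → 2.5 → 1.25 → 0.625

Answer: 0.625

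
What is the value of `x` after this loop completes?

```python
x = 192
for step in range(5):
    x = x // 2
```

Halve 5 times: 192 // 2^5 = 6
`x` takes the values: 192 → 96 → 48 → 24 → 12 → 6

Answer: 6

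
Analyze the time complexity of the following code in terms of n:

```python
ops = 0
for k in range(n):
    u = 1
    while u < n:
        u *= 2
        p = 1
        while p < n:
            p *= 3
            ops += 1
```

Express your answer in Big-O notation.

Each loop level contributes: n × log n × log n. Multiplying the contributions gives O(n log² n).

Answer: O(n log² n)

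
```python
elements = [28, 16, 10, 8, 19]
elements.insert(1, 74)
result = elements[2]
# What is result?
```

Trace:
`elements = [28, 16, 10, 8, 19]` → elements = [28, 16, 10, 8, 19]
`elements.insert(1, 74)` → elements = [28, 74, 16, 10, 8, 19]
`result = elements[2]` → result = 16
So result = 16

Answer: 16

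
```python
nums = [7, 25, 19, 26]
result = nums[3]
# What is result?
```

Trace:
`nums = [7, 25, 19, 26]` → nums = [7, 25, 19, 26]
`result = nums[3]` → result = 26
So result = 26

Answer: 26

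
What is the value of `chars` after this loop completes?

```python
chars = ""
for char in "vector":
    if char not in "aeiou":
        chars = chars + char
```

Remove vowels from 'vector'
`chars` takes the values: "" → "v" → "vc" → "vct" → "vctr"

Answer: "vctr"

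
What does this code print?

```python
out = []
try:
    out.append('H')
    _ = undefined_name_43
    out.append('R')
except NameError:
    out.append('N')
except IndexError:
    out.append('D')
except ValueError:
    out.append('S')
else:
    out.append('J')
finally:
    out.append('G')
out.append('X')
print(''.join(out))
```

Execution trace: 'H' (try body) → 'N' (except NameError) → 'G' (finally) → 'X' (after the try/except). Output: HNGX

Answer: HNGX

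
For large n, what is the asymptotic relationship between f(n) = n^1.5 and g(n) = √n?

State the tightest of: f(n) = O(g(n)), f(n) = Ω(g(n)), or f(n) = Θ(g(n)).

n^1.5 vs √n: f(n) = Ω(g(n)) but not O(g(n)) — n^1.5 grows strictly faster than √n.

Answer: f(n) = Ω(g(n)) but not O(g(n)) — n^1.5 grows strictly faster than √n.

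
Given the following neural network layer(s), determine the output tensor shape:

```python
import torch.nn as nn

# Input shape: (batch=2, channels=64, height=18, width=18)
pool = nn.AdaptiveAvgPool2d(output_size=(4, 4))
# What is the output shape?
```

Input: (2, 64, 18, 18) -> Output: (2, 64, 4, 4)

Answer: (2, 64, 4, 4)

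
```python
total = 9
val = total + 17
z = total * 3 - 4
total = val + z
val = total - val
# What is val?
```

Trace:
`total = 9` → total = 9
`val = total + 17` → val = 26
`z = total * 3 - 4` → z = 23
`total = val + z` → total = 49
`val = total - val` → val = 23
So val = 23

Answer: 23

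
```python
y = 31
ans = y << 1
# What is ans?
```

Trace:
`y = 31` → y = 31
`ans = y << 1` → ans = 62
So ans = 62

Answer: 62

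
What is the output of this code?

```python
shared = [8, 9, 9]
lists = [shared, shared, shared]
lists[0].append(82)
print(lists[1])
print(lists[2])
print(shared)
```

Key concept: list of same reference.
Step by step:
`shared = [8, 9, 9]` → shared = [8, 9, 9]
`lists = [shared, shared, shared]` → lists = [[8, 9, 9], [8, 9, 9], [8, 9, 9]]
`lists[0].append(82)` → shared = [8, 9, 9, 82]; lists = [[8, 9, 9, 82], [8, 9, 9, 82], [8, 9, 9, 82]]
`print(lists[1])` → prints [8, 9, 9, 82]
`print(lists[2])` → prints [8, 9, 9, 82]
`print(shared)` → prints [8, 9, 9, 82]

Answer:
[8, 9, 9, 82]
[8, 9, 9, 82]
[8, 9, 9, 82]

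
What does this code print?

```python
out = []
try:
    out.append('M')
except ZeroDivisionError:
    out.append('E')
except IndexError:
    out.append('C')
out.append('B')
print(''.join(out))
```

Execution trace: 'M' (try body, no exception) → 'B' (after the try/except). Output: MB

Answer: MB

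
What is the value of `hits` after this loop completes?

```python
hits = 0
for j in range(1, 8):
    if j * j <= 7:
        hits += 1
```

Count numbers where j² ≤ 7
`hits` takes the values: 0 → 1 → 2

Answer: 2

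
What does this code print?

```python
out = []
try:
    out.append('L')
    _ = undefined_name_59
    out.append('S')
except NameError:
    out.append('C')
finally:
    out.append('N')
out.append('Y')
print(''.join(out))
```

Execution trace: 'L' (try body) → 'C' (except NameError) → 'N' (finally) → 'Y' (after the try/except). Output: LCNY

Answer: LCNY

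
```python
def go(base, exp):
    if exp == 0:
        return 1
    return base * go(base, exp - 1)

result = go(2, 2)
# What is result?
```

go(2, 2) = 2 * 2 = 4

Answer: 4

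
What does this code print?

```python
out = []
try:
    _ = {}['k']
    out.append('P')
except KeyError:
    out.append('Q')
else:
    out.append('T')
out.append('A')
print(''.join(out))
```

Execution trace: 'Q' (except KeyError) → 'A' (after the try/except). Output: QA

Answer: QA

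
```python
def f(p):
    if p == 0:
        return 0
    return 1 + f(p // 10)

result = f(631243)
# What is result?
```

Count of digits of 631243: 6

Answer: 6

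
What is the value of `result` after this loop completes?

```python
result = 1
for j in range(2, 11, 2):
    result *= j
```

Product of even numbers 2 to 10
`result` takes the values: 1 → 2 → 8 → 48 → 384 → 3840

Answer: 3840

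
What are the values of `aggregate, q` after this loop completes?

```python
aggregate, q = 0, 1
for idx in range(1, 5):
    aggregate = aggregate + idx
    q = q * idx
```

Sum and factorial of 1 to 4
`aggregate, q` takes the values: (0, 1) → (1, 1) → (3, 1) → (3, 2) → (6, 2) → (6, 6) → (10, 6) → (10, 24)

Answer: 10, 24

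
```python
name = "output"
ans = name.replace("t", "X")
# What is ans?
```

Trace:
`name = "output"` → name = 'output'
`ans = name.replace("t", "X")` → ans = 'ouXpuX'
So ans = 'ouXpuX'

Answer: 'ouXpuX'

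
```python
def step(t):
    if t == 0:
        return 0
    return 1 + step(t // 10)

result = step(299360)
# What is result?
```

Count of digits of 299360: 6

Answer: 6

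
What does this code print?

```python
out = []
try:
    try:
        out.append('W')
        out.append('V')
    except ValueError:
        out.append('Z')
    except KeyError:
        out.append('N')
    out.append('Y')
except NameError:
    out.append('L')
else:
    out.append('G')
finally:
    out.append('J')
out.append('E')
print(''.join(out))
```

Execution trace: 'W' (inner try body) → 'V' (inner try body, no exception) → 'Y' (try body, no exception) → 'G' (else) → 'J' (finally) → 'E' (after the try/except). Output: WVYGJE

Answer: WVYGJE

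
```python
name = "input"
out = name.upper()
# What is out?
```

Trace:
`name = "input"` → name = 'input'
`out = name.upper()` → out = 'INPUT'
So out = 'INPUT'

Answer: 'INPUT'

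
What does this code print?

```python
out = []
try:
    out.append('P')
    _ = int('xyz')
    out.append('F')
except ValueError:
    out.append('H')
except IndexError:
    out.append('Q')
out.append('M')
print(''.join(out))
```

Execution trace: 'P' (try body) → 'H' (except ValueError) → 'M' (after the try/except). Output: PHM

Answer: PHM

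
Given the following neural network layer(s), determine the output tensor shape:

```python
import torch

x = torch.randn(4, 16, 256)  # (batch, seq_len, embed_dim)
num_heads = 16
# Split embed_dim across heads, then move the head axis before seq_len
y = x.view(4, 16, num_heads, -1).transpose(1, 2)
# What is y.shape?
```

Input: (4, 16, 256) -> head_dim = 256 // 16 = 16; after view: (4, 16, 16, 16) -> after transpose(1, 2): (4, 16, 16, 16) -> Output: (4, 16, 16, 16)

Answer: (4, 16, 16, 16)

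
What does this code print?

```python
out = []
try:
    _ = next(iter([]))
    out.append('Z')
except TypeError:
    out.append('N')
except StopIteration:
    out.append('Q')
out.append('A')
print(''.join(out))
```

Execution trace: 'Q' (except StopIteration) → 'A' (after the try/except). Output: QA

Answer: QA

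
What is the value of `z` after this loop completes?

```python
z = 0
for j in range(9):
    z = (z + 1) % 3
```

Increment mod 3, 9 times = 0
`z` takes the values: 0 → 1 → 2 → 0 → 1 → 2 → 0 → 1 → 2 → 0

Answer: 0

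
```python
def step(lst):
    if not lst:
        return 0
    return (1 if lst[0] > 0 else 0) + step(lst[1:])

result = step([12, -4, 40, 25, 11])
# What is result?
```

Count of positive elements in [12, -4, 40, 25, 11] = 4

Answer: 4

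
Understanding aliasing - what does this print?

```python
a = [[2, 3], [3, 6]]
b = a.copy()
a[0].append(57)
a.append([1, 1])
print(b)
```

Key concept: shallow copy with nested lists.
Step by step:
`a = [[2, 3], [3, 6]]` → a = [[2, 3], [3, 6]]
`b = a.copy()` → b = [[2, 3], [3, 6]]
`a[0].append(57)` → a = [[2, 3, 57], [3, 6]]; b = [[2, 3, 57], [3, 6]]
`a.append([1, 1])` → a = [[2, 3, 57], [3, 6], [1, 1]]
`print(b)` → prints [[2, 3, 57], [3, 6]]

Answer: [[2, 3, 57], [3, 6]]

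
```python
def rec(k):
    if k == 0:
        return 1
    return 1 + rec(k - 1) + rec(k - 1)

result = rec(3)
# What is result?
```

rec(k) = 1 + 2·rec(k-1), rec(0)=1. Closed form: (1+1)·2^3 - 1 = 15.

Answer: 15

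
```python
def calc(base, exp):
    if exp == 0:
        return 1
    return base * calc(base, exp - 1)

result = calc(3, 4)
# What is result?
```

calc(3, 4) = 3 * 3 * 3 * 3 = 81

Answer: 81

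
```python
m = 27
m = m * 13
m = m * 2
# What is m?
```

Trace:
`m = 27` → m = 27
`m = m * 13` → m = 351
`m = m * 2` → m = 702
So m = 702

Answer: 702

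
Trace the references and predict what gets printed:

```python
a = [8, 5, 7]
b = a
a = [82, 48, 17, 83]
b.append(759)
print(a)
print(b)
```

Key concept: rebinding vs mutation: a is rebound to a new list, b still points at the original.
Step by step:
`a = [8, 5, 7]` → a = [8, 5, 7]
`b = a` → b = [8, 5, 7] (same object as a)
`a = [82, 48, 17, 83]` → a = [82, 48, 17, 83]
`b.append(759)` → b = [8, 5, 7, 759]
`print(a)` → prints [82, 48, 17, 83]
`print(b)` → prints [8, 5, 7, 759]

Answer:
[82, 48, 17, 83]
[8, 5, 7, 759]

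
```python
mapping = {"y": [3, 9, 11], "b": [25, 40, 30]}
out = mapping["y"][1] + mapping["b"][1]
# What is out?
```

Trace:
`mapping = {"y": [3, 9, 11], "b": [25, 40, 30]}` → mapping = {'y': [3, 9, 11], 'b': [25, 40, 30]}
`out = mapping["y"][1] + mapping["b"][1]` → out = 49
So out = 49

Answer: 49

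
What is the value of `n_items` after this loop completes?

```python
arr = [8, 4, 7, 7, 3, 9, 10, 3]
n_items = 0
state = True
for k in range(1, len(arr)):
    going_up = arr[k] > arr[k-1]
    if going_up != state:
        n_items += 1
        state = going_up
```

Count direction changes in [8, 4, 7, 7, 3, 9, 10, 3]
`n_items` takes the values: 0 → 1 → 2 → 3 → 4 → 5

Answer: 5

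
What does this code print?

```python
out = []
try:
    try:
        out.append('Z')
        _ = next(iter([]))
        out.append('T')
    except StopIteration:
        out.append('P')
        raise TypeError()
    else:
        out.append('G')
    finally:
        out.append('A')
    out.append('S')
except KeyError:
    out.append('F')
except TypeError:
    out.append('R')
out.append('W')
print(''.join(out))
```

Execution trace: 'Z' (inner try body) → 'P' (inner except StopIteration) → 'A' (inner finally) → 'R' (except TypeError) → 'W' (after the try/except). Output: ZPARW

Answer: ZPARW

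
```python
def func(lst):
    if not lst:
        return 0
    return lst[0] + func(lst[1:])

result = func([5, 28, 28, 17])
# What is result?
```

5 + 28 + 28 + 17 + 0 = 78

Answer: 78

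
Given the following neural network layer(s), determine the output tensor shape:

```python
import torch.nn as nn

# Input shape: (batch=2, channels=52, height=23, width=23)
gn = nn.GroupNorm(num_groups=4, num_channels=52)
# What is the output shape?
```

Input: (2, 52, 23, 23) -> Output: (2, 52, 23, 23)

Answer: (2, 52, 23, 23)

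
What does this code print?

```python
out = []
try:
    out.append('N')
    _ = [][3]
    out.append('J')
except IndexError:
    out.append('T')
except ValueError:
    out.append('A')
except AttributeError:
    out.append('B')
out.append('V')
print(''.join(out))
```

Execution trace: 'N' (try body) → 'T' (except IndexError) → 'V' (after the try/except). Output: NTV

Answer: NTV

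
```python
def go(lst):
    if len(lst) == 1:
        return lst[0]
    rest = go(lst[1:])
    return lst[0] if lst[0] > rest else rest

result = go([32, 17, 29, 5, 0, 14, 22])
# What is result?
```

Recursive max over [32, 17, 29, 5, 0, 14, 22] = 32

Answer: 32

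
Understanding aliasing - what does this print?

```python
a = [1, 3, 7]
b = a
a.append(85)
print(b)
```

Key concept: basic list aliasing.
Step by step:
`a = [1, 3, 7]` → a = [1, 3, 7]
`b = a` → b = [1, 3, 7] (same object as a)
`a.append(85)` → a = [1, 3, 7, 85] (same object as b); b = [1, 3, 7, 85] (same object as a)
`print(b)` → prints [1, 3, 7, 85]

Answer: [1, 3, 7, 85]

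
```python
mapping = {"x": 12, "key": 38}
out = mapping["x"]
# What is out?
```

Trace:
`mapping = {"x": 12, "key": 38}` → mapping = {'x': 12, 'key': 38}
`out = mapping["x"]` → out = 12
So out = 12

Answer: 12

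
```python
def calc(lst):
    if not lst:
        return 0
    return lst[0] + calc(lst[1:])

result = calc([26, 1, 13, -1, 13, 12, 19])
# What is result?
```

26 + 1 + 13 + (-1) + 13 + 12 + 19 + 0 = 83

Answer: 83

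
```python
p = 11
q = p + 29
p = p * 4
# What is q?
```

Trace:
`p = 11` → p = 11
`q = p + 29` → q = 40
`p = p * 4` → p = 44
So q = 40

Answer: 40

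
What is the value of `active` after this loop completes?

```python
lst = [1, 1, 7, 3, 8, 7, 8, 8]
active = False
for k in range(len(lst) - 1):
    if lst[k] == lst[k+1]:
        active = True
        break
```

Check consecutive duplicates in [1, 1, 7, 3, 8, 7, 8, 8]
`active` takes the values: False → True

Answer: True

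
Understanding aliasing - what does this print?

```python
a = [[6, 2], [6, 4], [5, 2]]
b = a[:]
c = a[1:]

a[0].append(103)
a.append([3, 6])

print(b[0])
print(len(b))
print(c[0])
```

Key concept: slice with nested mutation.
Step by step:
`a = [[6, 2], [6, 4], [5, 2]]` → a = [[6, 2], [6, 4], [5, 2]]
`b = a[:]` → b = [[6, 2], [6, 4], [5, 2]]
`c = a[1:]` → c = [[6, 4], [5, 2]]
`a[0].append(103)` → a = [[6, 2, 103], [6, 4], [5, 2]]; b = [[6, 2, 103], [6, 4], [5, 2]]
`a.append([3, 6])` → a = [[6, 2, 103], [6, 4], [5, 2], [3, 6]]
`print(b[0])` → prints [6, 2, 103]
`print(len(b))` → prints 3
`print(c[0])` → prints [6, 4]

Answer:
[6, 2, 103]
3
[6, 4]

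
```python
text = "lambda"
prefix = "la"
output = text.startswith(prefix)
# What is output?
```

Trace:
`text = "lambda"` → text = 'lambda'
`prefix = "la"` → prefix = 'la'
`output = text.startswith(prefix)` → output = True
So output = True

Answer: True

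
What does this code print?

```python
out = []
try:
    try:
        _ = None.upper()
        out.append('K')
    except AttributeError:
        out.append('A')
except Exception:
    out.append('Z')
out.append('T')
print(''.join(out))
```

Execution trace: 'A' (inner except AttributeError) → 'T' (after the try/except). Output: AT

Answer: AT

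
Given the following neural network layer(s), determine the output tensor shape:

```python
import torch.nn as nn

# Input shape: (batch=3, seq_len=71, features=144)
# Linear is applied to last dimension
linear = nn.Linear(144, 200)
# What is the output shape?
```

Input: (3, 71, 144) -> Output: (3, 71, 200)

Answer: (3, 71, 200)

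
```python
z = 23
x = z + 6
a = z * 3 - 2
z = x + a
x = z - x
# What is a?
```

Trace:
`z = 23` → z = 23
`x = z + 6` → x = 29
`a = z * 3 - 2` → a = 67
`z = x + a` → z = 96
`x = z - x` → x = 67
So a = 67

Answer: 67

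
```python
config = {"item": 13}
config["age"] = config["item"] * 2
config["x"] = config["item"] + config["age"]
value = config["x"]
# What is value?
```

Trace:
`config = {"item": 13}` → config = {'item': 13}
`config["age"] = config["item"] * 2` → config = {'item': 13, 'age': 26}
`config["x"] = config["item"] + config["age"]` → config = {'item': 13, 'age': 26, 'x': 39}
`value = config["x"]` → value = 39
So value = 39

Answer: 39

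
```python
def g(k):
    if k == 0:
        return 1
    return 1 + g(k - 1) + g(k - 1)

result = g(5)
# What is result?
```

g(k) = 1 + 2·g(k-1), g(0)=1. Closed form: (1+1)·2^5 - 1 = 63.

Answer: 63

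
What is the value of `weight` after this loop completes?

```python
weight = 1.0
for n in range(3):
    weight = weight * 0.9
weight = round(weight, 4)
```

Exponential decay: 1.0 * 0.9^3
`weight` takes the values: 1.0 → 0.9 → 0.81 → 0.729

Answer: 0.729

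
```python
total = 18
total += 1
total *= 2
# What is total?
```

Trace:
`total = 18` → total = 18
`total += 1` → total = 19
`total *= 2` → total = 38
So total = 38

Answer: 38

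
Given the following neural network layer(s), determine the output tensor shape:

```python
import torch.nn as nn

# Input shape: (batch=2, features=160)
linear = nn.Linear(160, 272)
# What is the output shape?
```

Input: (2, 160) -> Output: (2, 272)

Answer: (2, 272)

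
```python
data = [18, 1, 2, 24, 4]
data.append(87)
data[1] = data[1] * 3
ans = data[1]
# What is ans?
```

Trace:
`data = [18, 1, 2, 24, 4]` → data = [18, 1, 2, 24, 4]
`data.append(87)` → data = [18, 1, 2, 24, 4, 87]
`data[1] = data[1] * 3` → data = [18, 3, 2, 24, 4, 87]
`ans = data[1]` → ans = 3
So ans = 3

Answer: 3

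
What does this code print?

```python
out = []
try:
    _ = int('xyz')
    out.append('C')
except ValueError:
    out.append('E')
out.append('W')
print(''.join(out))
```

Execution trace: 'E' (except ValueError) → 'W' (after the try/except). Output: EW

Answer: EW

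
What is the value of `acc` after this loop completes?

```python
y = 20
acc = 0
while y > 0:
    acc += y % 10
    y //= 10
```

Sum digits of 20
`acc` takes the values: 0 → 2

Answer: 2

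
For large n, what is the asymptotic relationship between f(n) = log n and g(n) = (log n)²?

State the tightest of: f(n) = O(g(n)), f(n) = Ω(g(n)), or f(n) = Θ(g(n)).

log n vs (log n)²: f(n) = O(g(n)) but not Ω(g(n)) — (log n)² grows strictly faster than log n.

Answer: f(n) = O(g(n)) but not Ω(g(n)) — (log n)² grows strictly faster than log n.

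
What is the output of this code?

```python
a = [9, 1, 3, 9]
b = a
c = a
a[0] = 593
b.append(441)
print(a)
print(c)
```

Key concept: multiple aliases.
Step by step:
`a = [9, 1, 3, 9]` → a = [9, 1, 3, 9]
`b = a` → b = [9, 1, 3, 9] (same object as a)
`c = a` → c = [9, 1, 3, 9] (same object as a, b)
`a[0] = 593` → a = [593, 1, 3, 9] (same object as b, c); b = [593, 1, 3, 9] (same object as a, c); c = [593, 1, 3, 9] (same object as a, b)
`b.append(441)` → a = [593, 1, 3, 9, 441] (same object as b, c); b = [593, 1, 3, 9, 441] (same object as a, c); c = [593, 1, 3, 9, 441] (same object as a, b)
`print(a)` → prints [593, 1, 3, 9, 441]
`print(c)` → prints [593, 1, 3, 9, 441]

Answer:
[593, 1, 3, 9, 441]
[593, 1, 3, 9, 441]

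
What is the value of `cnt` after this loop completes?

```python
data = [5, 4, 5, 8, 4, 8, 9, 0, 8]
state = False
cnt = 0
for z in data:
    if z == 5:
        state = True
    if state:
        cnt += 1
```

Count elements after first 5 in [5, 4, 5, 8, 4, 8, 9, 0, 8]
`cnt` takes the values: 0 → 1 → 2 → 3 → 4 → 5 → 6 → 7 → 8 → 9

Answer: 9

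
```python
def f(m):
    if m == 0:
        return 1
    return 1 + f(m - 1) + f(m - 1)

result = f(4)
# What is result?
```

f(m) = 1 + 2·f(m-1), f(0)=1. Closed form: (1+1)·2^4 - 1 = 31.

Answer: 31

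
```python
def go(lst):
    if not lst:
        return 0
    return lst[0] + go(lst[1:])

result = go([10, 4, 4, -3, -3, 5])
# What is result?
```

10 + 4 + 4 + (-3) + (-3) + 5 + 0 = 17

Answer: 17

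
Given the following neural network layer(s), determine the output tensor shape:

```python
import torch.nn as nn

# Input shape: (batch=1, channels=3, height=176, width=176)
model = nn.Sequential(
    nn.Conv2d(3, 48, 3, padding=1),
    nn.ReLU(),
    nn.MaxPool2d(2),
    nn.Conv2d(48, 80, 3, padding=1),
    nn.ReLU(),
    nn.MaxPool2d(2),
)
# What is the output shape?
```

Input: (1, 3, 176, 176) -> after first Conv2d: (1, 48, 176, 176) -> after first MaxPool2d: (1, 48, 88, 88) -> after second Conv2d: (1, 80, 88, 88) -> Output: (1, 80, 44, 44)

Answer: (1, 80, 44, 44)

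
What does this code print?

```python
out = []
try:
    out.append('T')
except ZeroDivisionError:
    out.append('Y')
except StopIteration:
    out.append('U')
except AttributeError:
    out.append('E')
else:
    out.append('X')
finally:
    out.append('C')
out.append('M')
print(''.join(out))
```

Execution trace: 'T' (try body, no exception) → 'X' (else) → 'C' (finally) → 'M' (after the try/except). Output: TXCM

Answer: TXCM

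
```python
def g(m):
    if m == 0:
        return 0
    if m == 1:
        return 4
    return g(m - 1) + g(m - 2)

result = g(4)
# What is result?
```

Build up from base cases: g(0)=0, g(1)=4, g(2)=4, g(3)=8, g(4)=12

Answer: 12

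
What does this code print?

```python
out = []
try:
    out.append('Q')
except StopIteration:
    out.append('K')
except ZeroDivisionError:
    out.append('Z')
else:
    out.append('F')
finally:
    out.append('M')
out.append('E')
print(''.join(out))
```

Execution trace: 'Q' (try body, no exception) → 'F' (else) → 'M' (finally) → 'E' (after the try/except). Output: QFME

Answer: QFME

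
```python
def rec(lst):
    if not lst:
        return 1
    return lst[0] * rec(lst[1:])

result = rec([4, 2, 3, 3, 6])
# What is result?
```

Product over [4, 2, 3, 3, 6] = 4 * 2 * 3 * 3 * 6 = 432

Answer: 432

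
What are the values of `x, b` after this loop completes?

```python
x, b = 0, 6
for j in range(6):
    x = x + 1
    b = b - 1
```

x goes 0→6, b goes 6→0
`x, b` takes the values: (0, 6) → (1, 6) → (1, 5) → (2, 5) → (2, 4) → (3, 4) → (3, 3) → (4, 3) → (4, 2) → (5, 2) → (5, 1) → (6, 1) → (6, 0)

Answer: 6, 0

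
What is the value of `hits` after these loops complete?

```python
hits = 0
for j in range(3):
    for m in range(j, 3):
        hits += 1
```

Upper triangle: 3 + 2 + ... + 1
`hits` takes the values: 0 → 1 → 2 → 3 → 4 → 5 → 6

Answer: 6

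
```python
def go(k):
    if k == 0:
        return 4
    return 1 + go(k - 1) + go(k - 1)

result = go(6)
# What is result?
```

go(k) = 1 + 2·go(k-1), go(0)=4. Closed form: (4+1)·2^6 - 1 = 319.

Answer: 319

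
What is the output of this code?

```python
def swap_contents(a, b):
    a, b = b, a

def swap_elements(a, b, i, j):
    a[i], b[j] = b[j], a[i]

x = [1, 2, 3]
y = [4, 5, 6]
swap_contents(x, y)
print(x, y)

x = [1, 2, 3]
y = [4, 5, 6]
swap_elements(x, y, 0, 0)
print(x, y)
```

Key concept: parameter rebinding vs mutation.
Step by step:
`x = [1, 2, 3]` → x = [1, 2, 3]
`y = [4, 5, 6]` → y = [4, 5, 6]
`swap_contents(x, y)` → no visible change to tracked variables
`print(x, y)` → prints [1, 2, 3] [4, 5, 6]
`x = [1, 2, 3]` → x = [1, 2, 3]
`y = [4, 5, 6]` → y = [4, 5, 6]
`swap_elements(x, y, 0, 0)` → x = [4, 2, 3]; y = [1, 5, 6]
`print(x, y)` → prints [4, 2, 3] [1, 5, 6]

Answer:
[1, 2, 3] [4, 5, 6]
[4, 2, 3] [1, 5, 6]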